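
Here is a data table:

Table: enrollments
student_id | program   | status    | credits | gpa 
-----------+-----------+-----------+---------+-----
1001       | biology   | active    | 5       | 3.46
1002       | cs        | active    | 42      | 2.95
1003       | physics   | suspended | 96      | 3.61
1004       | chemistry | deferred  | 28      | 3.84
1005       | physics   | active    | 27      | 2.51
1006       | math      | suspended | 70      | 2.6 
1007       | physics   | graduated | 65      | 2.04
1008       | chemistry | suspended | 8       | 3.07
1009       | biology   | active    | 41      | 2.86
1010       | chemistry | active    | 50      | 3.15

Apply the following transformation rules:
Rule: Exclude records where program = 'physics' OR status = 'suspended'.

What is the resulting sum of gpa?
16.26

Step 1: Find records where program = 'physics' OR status = 'suspended'
Step 2: 5 records match, summing to 13.83
Step 3: Original sum: 30.09
Step 4: Remaining sum = 30.09 - 13.83 = 16.26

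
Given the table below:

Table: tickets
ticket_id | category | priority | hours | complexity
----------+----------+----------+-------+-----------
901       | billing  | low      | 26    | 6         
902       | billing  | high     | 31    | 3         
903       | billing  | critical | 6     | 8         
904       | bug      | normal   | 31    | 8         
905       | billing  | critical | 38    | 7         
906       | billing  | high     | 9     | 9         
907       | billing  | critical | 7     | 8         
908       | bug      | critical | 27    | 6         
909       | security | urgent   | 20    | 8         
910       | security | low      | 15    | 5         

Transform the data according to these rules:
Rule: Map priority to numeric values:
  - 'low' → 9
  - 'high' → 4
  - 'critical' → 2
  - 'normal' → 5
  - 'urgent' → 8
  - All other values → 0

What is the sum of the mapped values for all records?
47

Step 1: Apply mapping to each record
Step 2: Count by status:
  'low': 2 records × 9 = 18
  'high': 2 records × 4 = 8
  'critical': 4 records × 2 = 8
  'normal': 1 records × 5 = 5
  'urgent': 1 records × 8 = 8
Step 3: Sum all mapped values = 47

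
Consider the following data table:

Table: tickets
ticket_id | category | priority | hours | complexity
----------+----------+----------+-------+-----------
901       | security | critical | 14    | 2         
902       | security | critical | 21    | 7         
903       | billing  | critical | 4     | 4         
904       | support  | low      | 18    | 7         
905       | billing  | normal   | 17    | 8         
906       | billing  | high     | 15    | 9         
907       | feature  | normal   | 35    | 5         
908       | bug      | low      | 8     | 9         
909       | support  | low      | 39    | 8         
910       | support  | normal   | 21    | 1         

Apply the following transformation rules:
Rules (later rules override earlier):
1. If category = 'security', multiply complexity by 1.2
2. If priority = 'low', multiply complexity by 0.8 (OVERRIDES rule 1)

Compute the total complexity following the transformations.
57.0

Step 1: Rule 2 takes priority for records with priority = 'low'
  - 3 records: 24 × 0.8 = 19.2
Step 2: Rule 1 applies to remaining records with category = 'security'
  - 2 records: 9 × 1.2 = 10.8
Step 3: Other records unchanged: 27
Step 4: Final sum = 19.2 + 10.8 + 27 = 57.0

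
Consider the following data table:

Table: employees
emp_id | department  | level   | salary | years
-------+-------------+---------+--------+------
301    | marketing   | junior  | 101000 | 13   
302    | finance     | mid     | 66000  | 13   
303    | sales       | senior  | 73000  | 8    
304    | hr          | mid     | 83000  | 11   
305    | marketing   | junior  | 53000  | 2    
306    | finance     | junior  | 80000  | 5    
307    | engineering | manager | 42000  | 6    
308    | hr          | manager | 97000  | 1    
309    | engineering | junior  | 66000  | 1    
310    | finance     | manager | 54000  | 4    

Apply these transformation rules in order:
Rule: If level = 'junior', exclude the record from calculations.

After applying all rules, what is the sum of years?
43

Step 1: Identify records where level = 'junior'
Step 2: The excluded records sum to 21
Step 3: Original total years = 64
Step 4: Remaining total = 64 - 21 = 43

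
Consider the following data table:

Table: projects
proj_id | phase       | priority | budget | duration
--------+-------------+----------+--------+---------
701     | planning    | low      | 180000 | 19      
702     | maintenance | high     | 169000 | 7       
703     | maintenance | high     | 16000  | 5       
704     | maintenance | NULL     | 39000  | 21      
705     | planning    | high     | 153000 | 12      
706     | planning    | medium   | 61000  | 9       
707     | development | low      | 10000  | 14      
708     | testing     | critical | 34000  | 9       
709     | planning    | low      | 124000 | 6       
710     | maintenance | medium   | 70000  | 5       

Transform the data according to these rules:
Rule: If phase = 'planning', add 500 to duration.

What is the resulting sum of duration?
2107

Step 1: Count records where phase = 'planning': 4
Step 2: Total bonus added: 4 × 500 = 2000
Step 3: Original sum of duration: 107
Step 4: Final sum = 107 + 2000 = 2107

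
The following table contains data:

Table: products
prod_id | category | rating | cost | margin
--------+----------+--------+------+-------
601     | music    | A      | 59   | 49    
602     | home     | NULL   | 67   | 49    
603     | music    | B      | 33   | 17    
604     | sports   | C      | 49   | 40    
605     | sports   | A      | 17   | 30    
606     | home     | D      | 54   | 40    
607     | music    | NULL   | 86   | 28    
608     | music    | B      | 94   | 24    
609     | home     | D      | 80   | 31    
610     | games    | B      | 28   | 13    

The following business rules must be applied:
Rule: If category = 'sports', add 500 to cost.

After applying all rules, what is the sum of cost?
1567

Step 1: Count records where category = 'sports': 2
Step 2: Total bonus added: 2 × 500 = 1000
Step 3: Original sum of cost: 567
Step 4: Final sum = 567 + 1000 = 1567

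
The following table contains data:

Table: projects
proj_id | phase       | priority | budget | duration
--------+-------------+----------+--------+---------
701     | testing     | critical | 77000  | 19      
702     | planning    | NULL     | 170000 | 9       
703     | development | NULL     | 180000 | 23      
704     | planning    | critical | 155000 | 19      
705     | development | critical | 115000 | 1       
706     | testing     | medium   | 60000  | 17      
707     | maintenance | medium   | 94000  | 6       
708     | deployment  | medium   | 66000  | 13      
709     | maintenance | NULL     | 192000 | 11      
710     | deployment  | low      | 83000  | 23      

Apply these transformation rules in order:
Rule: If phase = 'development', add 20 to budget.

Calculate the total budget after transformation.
1192040

Step 1: Count records where phase = 'development': 2
Step 2: Total bonus added: 2 × 20 = 40
Step 3: Original sum of budget: 1192000
Step 4: Final sum = 1192000 + 40 = 1192040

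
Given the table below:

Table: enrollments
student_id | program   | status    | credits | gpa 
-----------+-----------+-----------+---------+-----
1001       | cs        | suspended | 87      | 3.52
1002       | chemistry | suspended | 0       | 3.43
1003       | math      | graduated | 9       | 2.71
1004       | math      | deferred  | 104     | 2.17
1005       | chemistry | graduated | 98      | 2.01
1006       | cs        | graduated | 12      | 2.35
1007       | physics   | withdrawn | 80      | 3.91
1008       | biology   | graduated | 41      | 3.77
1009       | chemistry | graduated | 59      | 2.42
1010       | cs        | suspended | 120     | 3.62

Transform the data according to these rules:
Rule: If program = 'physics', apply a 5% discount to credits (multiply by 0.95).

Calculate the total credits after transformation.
606.0

Step 1: Records with program = 'physics' have total credits = 80
Step 2: Apply multiplier: 80 × 0.95 = 76.0
Step 3: Other records total: 530
Step 4: Final sum = 76.0 + 530 = 606.0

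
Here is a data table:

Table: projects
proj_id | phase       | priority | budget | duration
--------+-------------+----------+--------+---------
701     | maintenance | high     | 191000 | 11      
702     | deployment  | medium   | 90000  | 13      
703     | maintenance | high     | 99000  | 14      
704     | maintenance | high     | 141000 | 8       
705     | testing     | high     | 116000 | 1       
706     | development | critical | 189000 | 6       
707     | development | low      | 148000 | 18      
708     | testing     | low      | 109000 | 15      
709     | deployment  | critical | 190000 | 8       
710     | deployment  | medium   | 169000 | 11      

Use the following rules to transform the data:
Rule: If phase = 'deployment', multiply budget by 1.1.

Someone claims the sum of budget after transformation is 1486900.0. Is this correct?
Yes, the result is correct.

Step 1: Calculate the correct sum after transformation
Step 2: Apply multiplier 1.1 to records where phase = 'deployment'
Step 3: Correct result = 1486900.0
Step 4: Claimed result = 1486900.0
Step 5: 1486900.0 = 1486900.0 ✓
Conclusion: The claimed result is correct.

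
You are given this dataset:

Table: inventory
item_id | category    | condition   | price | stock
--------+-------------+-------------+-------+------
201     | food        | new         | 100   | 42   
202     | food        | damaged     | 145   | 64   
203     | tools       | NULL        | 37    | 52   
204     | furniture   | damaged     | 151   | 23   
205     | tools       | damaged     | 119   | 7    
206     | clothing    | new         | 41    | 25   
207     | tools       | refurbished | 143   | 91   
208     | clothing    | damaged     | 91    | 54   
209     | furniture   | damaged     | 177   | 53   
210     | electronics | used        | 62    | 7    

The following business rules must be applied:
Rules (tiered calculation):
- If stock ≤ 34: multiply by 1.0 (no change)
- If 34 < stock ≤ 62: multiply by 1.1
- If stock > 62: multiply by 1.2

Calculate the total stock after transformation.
469.1

Step 1: Tier 1 (stock ≤ 34): 4 records, sum = 62 × 1.0 = 62.0
Step 2: Tier 2 (34 < stock ≤ 62): 4 records, sum = 201 × 1.1 = 221.1
Step 3: Tier 3 (stock > 62): 2 records, sum = 155 × 1.2 = 186.0
Step 4: Final sum = 62.0 + 221.1 + 186.0 = 469.1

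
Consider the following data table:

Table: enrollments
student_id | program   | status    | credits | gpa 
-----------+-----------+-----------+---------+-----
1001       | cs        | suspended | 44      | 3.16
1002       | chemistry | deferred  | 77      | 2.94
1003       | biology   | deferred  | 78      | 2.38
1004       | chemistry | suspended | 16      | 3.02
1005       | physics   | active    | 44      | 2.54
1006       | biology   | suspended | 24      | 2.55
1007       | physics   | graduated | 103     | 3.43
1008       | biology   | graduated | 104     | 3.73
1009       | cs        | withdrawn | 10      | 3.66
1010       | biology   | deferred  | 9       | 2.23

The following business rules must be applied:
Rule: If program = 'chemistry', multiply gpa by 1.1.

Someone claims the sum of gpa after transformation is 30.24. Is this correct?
Yes, the result is correct.

Step 1: Calculate the correct sum after transformation
Step 2: Apply multiplier 1.1 to records where program = 'chemistry'
Step 3: Correct result = 30.24
Step 4: Claimed result = 30.24
Step 5: 30.24 = 30.24 ✓
Conclusion: The claimed result is correct.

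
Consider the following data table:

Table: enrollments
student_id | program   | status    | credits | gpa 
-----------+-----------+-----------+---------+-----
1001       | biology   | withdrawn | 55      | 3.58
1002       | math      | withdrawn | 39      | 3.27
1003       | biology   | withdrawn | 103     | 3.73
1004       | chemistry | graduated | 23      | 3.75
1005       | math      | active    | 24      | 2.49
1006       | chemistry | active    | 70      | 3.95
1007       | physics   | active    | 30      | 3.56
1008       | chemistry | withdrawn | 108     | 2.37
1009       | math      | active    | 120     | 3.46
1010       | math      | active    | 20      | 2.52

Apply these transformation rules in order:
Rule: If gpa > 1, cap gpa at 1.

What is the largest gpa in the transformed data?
1

Step 1: Original maximum gpa = 3.95
Step 2: Apply cap at 1
Step 3: 10 records had gpa > 1 and were capped
Step 4: Maximum after transformation = 1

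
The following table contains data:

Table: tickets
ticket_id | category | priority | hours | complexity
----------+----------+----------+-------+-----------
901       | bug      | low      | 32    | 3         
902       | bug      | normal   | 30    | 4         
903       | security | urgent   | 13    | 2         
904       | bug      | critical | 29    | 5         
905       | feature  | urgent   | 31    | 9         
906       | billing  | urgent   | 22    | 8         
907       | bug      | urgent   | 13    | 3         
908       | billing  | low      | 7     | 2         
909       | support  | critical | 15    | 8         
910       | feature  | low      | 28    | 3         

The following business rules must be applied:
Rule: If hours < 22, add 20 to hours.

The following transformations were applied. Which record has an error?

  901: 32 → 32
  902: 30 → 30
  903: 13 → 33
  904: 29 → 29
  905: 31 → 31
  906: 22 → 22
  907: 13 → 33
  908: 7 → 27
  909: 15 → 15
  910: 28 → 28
Record 909 has an error. The correct transformed value should be 35, not 15.

Step 1: Check each record against the rule
Step 2: Record 909 has hours = 15
Step 3: Since 15 < 22, the bonus should have been applied
Step 4: Correct value = 35, but claimed value = 15
Conclusion: Record 909 has the error.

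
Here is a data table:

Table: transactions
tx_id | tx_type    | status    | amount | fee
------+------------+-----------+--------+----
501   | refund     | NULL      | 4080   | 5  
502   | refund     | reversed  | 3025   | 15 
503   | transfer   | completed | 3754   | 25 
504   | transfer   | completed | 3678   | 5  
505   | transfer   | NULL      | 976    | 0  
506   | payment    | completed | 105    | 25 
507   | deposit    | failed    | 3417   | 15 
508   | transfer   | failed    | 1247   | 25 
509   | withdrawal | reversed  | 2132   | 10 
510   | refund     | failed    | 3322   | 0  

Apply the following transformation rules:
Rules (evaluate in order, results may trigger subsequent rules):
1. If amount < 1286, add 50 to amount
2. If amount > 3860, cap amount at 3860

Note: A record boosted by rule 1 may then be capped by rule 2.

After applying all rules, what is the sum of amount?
25666

Step 1: Apply rule 1 to records with amount < 1286
  - 3 records get bonus of 50
  - Of these, 0 records then exceed 3860 and get capped
Step 2: Apply rule 2 to records with amount > 3860
  - 1 records (original) are capped
Step 3: Calculate final sum = 25666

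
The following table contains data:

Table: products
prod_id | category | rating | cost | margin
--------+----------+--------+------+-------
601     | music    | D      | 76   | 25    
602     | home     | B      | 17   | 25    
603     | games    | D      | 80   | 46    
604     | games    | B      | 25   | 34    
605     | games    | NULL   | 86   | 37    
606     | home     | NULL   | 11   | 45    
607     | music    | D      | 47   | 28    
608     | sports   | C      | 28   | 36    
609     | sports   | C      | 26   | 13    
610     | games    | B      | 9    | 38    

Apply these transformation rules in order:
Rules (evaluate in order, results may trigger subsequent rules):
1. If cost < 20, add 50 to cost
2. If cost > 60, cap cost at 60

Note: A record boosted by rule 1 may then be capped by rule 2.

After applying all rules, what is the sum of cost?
485

Step 1: Apply rule 1 to records with cost < 20
  - 3 records get bonus of 50
  - Of these, 2 records then exceed 60 and get capped
Step 2: Apply rule 2 to records with cost > 60
  - 3 records (original) are capped
Step 3: Calculate final sum = 485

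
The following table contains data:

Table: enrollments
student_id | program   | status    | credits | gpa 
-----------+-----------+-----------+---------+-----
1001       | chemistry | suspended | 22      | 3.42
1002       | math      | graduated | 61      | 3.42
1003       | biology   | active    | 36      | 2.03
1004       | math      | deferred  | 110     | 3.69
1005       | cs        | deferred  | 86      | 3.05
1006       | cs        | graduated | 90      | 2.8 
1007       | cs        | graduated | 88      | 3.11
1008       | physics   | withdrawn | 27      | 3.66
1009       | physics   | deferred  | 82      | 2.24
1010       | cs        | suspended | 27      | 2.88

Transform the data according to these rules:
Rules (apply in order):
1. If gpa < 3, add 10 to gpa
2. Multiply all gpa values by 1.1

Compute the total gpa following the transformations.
77.33

Step 1: Apply Rule 1 - Add 10 to records with gpa < 3
  - 4 records affected: 9.95 + (4 × 10) = 49.95
  - Unaffected records: 20.35
  - Sum after Rule 1: 70.3
Step 2: Apply Rule 2 - Multiply all by 1.1
  - 70.3 × 1.1 = 77.33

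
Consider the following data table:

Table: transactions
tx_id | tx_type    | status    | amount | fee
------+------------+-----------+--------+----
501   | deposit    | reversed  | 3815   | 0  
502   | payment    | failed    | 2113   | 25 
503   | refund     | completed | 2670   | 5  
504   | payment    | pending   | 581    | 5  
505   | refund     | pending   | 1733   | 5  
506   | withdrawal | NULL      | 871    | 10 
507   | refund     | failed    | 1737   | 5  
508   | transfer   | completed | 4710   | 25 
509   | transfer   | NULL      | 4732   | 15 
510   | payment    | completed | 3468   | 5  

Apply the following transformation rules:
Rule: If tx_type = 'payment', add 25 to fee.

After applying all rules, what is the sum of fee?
175

Step 1: Count records where tx_type = 'payment': 3
Step 2: Total bonus added: 3 × 25 = 75
Step 3: Original sum of fee: 100
Step 4: Final sum = 100 + 75 = 175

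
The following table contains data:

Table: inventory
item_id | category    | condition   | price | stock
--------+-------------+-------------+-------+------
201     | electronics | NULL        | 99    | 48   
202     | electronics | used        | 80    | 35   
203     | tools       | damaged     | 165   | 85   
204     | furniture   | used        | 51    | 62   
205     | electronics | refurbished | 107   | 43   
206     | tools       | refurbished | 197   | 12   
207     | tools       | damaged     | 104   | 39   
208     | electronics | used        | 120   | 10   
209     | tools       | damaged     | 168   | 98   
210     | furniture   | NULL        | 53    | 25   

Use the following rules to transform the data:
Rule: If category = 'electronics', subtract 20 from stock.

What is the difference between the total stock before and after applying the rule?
80

Step 1: Original sum of stock = 457
Step 2: 4 records have category = 'electronics'
Step 3: Each affected record changes by -20
Step 4: Total change = 4 × -20 = -80
Step 5: New sum = 457 + -80 = 377
Step 6: Difference = |377 - 457| = 80
        (Sum decreased by 80)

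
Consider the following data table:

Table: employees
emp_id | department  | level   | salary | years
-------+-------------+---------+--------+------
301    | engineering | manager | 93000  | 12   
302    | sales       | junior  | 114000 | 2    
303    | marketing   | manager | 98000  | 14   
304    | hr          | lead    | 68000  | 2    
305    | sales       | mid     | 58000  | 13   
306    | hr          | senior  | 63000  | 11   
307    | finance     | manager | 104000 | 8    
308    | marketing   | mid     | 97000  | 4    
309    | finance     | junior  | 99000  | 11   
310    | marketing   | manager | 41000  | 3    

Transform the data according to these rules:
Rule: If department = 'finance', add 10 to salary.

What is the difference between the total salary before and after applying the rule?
20

Step 1: Original sum of salary = 835000
Step 2: 2 records have department = 'finance'
Step 3: Each affected record changes by 10
Step 4: Total change = 2 × 10 = 20
Step 5: New sum = 835000 + 20 = 835020
Step 6: Difference = |835020 - 835000| = 20
        (Sum increased by 20)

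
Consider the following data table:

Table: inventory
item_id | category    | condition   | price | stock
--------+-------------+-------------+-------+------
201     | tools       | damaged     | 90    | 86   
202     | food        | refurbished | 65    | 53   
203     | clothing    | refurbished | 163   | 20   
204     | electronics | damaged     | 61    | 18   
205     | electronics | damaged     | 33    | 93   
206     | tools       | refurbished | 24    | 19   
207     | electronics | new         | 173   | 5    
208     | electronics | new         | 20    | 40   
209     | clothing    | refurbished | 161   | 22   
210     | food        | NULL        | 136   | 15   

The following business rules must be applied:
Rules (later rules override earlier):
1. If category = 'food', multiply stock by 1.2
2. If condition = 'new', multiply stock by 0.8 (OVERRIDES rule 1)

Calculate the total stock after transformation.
375.6

Step 1: Rule 2 takes priority for records with condition = 'new'
  - 2 records: 45 × 0.8 = 36.0
Step 2: Rule 1 applies to remaining records with category = 'food'
  - 2 records: 68 × 1.2 = 81.6
Step 3: Other records unchanged: 258
Step 4: Final sum = 36.0 + 81.6 + 258 = 375.6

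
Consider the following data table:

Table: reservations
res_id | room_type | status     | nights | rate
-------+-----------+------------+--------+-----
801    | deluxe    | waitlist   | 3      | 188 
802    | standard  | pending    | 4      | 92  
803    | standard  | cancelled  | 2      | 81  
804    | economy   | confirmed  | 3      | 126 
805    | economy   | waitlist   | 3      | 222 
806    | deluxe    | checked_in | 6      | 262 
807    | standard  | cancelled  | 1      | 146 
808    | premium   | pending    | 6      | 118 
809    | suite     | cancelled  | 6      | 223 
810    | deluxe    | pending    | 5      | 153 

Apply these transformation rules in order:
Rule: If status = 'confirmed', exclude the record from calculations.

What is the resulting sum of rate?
1485

Step 1: Identify records where status = 'confirmed'
Step 2: The excluded records sum to 126
Step 3: Original total rate = 1611
Step 4: Remaining total = 1611 - 126 = 1485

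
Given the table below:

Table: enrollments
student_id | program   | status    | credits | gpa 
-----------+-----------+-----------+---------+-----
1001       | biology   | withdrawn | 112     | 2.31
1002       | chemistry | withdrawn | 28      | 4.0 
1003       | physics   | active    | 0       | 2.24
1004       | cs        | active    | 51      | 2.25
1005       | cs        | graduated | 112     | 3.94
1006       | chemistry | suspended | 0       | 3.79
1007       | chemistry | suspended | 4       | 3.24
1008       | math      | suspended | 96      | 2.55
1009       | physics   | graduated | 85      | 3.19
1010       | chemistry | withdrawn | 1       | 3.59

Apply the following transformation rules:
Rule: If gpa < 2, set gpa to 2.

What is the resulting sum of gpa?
31.1

Step 1: 0 records have gpa < 2
Step 2: These records originally summed to 0
Step 3: After setting to minimum: 0 × 2 = 0
Step 4: Unaffected records sum: 31.1
Step 5: Final sum = 0 + 31.1 = 31.1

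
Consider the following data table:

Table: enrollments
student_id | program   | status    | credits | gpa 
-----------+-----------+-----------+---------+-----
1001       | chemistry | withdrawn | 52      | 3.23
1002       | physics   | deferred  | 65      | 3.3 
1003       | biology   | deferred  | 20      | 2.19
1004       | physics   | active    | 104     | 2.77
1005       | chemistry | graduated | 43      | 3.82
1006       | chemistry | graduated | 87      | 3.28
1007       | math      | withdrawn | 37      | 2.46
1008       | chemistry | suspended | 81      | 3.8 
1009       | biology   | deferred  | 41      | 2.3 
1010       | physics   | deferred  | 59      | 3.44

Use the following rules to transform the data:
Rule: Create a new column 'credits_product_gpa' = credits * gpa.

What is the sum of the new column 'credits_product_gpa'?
1860.04

Step 1: For each record, compute credits * gpa
Example calculations:
  52 * 3.23 = 167.96
  65 * 3.3 = 214.5
  20 * 2.19 = 43.8
  ...
Step 2: Sum all derived values
Step 3: Total = 1860.04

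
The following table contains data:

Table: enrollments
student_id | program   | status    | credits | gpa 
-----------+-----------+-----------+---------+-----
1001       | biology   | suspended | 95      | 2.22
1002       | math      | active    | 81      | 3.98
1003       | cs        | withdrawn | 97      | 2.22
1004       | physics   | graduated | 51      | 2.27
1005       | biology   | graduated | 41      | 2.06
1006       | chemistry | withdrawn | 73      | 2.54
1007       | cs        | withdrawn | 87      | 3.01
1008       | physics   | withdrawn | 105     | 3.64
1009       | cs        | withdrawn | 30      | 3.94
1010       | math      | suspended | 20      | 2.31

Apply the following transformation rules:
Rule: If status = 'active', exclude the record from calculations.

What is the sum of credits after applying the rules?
599

Step 1: Identify records where status = 'active'
Step 2: The excluded records sum to 81
Step 3: Original total credits = 680
Step 4: Remaining total = 680 - 81 = 599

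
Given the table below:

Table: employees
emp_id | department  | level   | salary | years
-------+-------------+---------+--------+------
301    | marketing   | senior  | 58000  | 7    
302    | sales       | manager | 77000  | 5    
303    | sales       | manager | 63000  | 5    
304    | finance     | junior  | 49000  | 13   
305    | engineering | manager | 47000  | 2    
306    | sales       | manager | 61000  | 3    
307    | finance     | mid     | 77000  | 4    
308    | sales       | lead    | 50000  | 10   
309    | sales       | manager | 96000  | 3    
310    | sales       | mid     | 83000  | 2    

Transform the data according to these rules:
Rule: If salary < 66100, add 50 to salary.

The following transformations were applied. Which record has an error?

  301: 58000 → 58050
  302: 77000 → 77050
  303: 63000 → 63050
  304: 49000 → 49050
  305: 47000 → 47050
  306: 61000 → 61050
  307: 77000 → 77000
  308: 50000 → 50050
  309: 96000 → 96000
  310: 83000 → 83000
Record 302 has an error. The correct transformed value should be 77000, not 77050.

Step 1: Check each record against the rule
Step 2: Record 302 has salary = 77000
Step 3: Since 77000 >= 66100, the bonus should not have been applied
Step 4: Correct value = 77000, but claimed value = 77050
Conclusion: Record 302 has the error.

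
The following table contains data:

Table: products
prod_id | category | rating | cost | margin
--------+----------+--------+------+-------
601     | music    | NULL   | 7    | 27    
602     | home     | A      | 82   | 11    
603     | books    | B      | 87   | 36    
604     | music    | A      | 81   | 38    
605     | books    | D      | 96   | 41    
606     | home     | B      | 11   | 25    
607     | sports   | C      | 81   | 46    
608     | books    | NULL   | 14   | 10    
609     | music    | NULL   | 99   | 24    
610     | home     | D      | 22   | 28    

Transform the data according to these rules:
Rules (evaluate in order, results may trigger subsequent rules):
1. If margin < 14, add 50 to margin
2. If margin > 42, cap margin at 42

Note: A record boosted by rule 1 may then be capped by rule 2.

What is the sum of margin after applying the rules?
345

Step 1: Apply rule 1 to records with margin < 14
  - 2 records get bonus of 50
  - Of these, 2 records then exceed 42 and get capped
Step 2: Apply rule 2 to records with margin > 42
  - 1 records (original) are capped
Step 3: Calculate final sum = 345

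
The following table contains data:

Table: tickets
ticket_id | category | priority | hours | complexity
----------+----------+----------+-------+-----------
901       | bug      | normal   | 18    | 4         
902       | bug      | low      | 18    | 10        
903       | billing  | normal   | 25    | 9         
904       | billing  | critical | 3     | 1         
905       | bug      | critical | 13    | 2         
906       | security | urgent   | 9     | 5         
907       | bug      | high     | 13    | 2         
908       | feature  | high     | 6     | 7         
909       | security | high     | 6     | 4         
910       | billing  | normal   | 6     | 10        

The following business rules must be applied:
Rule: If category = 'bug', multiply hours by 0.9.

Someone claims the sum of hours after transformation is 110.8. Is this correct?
Yes, the result is correct.

Step 1: Calculate the correct sum after transformation
Step 2: Apply multiplier 0.9 to records where category = 'bug'
Step 3: Correct result = 110.8
Step 4: Claimed result = 110.8
Step 5: 110.8 = 110.8 ✓
Conclusion: The claimed result is correct.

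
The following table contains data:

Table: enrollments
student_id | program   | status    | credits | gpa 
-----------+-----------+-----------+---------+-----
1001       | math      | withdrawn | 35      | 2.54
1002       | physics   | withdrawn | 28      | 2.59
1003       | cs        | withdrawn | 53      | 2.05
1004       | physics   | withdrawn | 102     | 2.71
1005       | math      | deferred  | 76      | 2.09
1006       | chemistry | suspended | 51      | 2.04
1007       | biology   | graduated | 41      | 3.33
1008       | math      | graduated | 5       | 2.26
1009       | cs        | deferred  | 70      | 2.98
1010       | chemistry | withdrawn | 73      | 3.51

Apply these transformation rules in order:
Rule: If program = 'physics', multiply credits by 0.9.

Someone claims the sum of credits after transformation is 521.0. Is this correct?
Yes, the result is correct.

Step 1: Calculate the correct sum after transformation
Step 2: Apply multiplier 0.9 to records where program = 'physics'
Step 3: Correct result = 521.0
Step 4: Claimed result = 521.0
Step 5: 521.0 = 521.0 ✓
Conclusion: The claimed result is correct.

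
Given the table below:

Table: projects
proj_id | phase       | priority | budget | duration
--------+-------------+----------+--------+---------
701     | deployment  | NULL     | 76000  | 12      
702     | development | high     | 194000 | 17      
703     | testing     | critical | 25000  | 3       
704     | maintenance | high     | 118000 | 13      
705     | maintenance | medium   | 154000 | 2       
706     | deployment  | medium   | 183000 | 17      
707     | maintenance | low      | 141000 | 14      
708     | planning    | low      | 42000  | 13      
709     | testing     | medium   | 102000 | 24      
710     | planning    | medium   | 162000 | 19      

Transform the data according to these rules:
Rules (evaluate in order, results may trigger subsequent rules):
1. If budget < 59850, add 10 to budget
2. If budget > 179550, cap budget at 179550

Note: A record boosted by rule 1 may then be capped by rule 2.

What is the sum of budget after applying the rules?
1179120

Step 1: Apply rule 1 to records with budget < 59850
  - 2 records get bonus of 10
  - Of these, 0 records then exceed 179550 and get capped
Step 2: Apply rule 2 to records with budget > 179550
  - 2 records (original) are capped
Step 3: Calculate final sum = 1179120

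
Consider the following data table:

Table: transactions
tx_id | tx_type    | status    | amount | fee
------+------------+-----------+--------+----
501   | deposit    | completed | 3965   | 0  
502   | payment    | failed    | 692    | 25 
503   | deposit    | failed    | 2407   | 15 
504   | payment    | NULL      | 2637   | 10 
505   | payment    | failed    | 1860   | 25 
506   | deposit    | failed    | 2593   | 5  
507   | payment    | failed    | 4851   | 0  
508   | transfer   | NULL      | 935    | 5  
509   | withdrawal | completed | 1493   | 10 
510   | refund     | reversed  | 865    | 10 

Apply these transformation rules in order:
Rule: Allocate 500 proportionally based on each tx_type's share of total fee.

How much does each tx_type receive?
deposit: 95.24, payment: 285.71, refund: 47.62, transfer: 23.81, withdrawal: 47.62

Step 1: Calculate total fee = 105
Step 2: Calculate each tx_type's proportion:
  deposit: 20/105 = 19.05% → 95.24
  payment: 60/105 = 57.14% → 285.71
  refund: 10/105 = 9.52% → 47.62
  transfer: 5/105 = 4.76% → 23.81
  withdrawal: 10/105 = 9.52% → 47.62
Step 3: Verify: sum of allocations ≈ 500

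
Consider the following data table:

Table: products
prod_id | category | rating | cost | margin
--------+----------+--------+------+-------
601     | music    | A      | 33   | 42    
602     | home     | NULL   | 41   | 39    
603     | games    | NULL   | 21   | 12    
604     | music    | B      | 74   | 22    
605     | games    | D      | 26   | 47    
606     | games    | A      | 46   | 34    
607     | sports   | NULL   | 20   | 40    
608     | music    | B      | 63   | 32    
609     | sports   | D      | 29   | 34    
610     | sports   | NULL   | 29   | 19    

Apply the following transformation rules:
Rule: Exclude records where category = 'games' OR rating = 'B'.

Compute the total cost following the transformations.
152

Step 1: Find records where category = 'games' OR rating = 'B'
Step 2: 5 records match, summing to 230
Step 3: Original sum: 382
Step 4: Remaining sum = 382 - 230 = 152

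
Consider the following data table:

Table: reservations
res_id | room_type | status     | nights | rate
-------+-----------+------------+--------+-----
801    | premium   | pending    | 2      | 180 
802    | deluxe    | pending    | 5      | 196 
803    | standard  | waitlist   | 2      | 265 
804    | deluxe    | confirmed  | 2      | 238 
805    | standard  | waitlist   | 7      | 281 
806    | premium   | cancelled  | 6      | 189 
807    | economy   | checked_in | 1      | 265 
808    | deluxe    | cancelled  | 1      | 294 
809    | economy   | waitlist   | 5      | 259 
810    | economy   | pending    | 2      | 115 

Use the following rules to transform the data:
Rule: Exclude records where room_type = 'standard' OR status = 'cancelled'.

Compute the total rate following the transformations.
1253

Step 1: Find records where room_type = 'standard' OR status = 'cancelled'
Step 2: 4 records match, summing to 1029
Step 3: Original sum: 2282
Step 4: Remaining sum = 2282 - 1029 = 1253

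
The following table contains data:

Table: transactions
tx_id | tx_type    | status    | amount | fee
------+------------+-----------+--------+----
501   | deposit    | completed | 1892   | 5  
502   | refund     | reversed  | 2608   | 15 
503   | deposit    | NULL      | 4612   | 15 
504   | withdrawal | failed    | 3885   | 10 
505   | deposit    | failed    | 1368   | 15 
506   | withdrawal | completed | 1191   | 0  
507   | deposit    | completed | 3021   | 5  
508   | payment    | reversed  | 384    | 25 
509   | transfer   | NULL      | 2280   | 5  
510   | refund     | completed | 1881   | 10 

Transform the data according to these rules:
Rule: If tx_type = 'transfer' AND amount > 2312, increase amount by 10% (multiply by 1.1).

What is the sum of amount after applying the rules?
23122

Step 1: Find records where tx_type = 'transfer' AND amount > 2312
Step 2: 0 records match, summing to 0
Step 3: After multiplier: 0 × 1.1 = 0.0
Step 4: Unaffected records sum: 23122
Step 5: Final sum = 0.0 + 23122 = 23122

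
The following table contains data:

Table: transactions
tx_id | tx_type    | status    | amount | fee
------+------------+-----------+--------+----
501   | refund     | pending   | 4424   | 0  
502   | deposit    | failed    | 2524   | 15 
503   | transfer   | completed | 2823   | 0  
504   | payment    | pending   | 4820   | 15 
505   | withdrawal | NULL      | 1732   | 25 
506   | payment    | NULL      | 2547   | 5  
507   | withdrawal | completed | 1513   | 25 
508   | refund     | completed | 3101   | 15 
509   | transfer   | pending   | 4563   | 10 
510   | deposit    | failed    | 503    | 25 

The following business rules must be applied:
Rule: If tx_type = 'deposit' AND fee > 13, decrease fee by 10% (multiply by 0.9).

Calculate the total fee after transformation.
131.0

Step 1: Find records where tx_type = 'deposit' AND fee > 13
Step 2: 2 records match, summing to 40
Step 3: After multiplier: 40 × 0.9 = 36.0
Step 4: Unaffected records sum: 95
Step 5: Final sum = 36.0 + 95 = 131.0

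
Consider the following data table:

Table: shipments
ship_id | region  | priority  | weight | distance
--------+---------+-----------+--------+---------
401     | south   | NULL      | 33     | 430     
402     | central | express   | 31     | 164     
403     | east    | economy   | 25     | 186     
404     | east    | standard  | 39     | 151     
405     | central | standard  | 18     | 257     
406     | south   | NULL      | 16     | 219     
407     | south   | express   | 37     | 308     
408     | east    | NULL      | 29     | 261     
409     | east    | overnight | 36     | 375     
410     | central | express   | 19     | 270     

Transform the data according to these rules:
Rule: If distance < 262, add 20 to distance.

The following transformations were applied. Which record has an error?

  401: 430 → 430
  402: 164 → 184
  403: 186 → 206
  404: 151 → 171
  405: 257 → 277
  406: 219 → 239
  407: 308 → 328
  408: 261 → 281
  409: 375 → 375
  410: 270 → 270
Record 407 has an error. The correct transformed value should be 308, not 328.

Step 1: Check each record against the rule
Step 2: Record 407 has distance = 308
Step 3: Since 308 >= 262, the bonus should not have been applied
Step 4: Correct value = 308, but claimed value = 328
Conclusion: Record 407 has the error.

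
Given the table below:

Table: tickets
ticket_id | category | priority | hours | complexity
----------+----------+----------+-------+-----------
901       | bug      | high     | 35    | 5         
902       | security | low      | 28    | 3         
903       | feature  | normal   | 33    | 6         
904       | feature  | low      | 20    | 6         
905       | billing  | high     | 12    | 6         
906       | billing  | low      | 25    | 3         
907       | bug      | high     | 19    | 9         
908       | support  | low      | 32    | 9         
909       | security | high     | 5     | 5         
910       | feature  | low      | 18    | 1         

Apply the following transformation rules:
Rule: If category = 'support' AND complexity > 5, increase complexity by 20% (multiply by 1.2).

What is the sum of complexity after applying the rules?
54.8

Step 1: Find records where category = 'support' AND complexity > 5
Step 2: 1 records match, summing to 9
Step 3: After multiplier: 9 × 1.2 = 10.8
Step 4: Unaffected records sum: 44
Step 5: Final sum = 10.8 + 44 = 54.8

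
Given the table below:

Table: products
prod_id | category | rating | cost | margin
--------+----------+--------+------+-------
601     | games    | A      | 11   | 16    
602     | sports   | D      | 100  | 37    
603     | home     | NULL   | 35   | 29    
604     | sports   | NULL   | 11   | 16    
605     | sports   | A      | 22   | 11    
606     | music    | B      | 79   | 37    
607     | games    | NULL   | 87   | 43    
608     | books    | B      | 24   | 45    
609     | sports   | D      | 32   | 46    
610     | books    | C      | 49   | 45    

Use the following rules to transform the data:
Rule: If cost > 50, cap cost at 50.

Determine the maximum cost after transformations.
50

Step 1: Original maximum cost = 100
Step 2: Apply cap at 50
Step 3: 3 records had cost > 50 and were capped
Step 4: Maximum after transformation = 50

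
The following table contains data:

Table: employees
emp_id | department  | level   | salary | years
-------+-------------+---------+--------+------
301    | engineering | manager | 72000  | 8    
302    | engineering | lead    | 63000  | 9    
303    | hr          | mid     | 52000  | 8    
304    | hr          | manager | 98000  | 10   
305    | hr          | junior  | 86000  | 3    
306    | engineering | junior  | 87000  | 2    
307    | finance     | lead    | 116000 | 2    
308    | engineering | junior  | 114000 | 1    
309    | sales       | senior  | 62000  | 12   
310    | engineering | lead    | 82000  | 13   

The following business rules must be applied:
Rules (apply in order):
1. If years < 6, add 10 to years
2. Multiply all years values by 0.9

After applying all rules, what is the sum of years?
97.2

Step 1: Apply Rule 1 - Add 10 to records with years < 6
  - 4 records affected: 8 + (4 × 10) = 48
  - Unaffected records: 60
  - Sum after Rule 1: 108
Step 2: Apply Rule 2 - Multiply all by 0.9
  - 108 × 0.9 = 97.2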